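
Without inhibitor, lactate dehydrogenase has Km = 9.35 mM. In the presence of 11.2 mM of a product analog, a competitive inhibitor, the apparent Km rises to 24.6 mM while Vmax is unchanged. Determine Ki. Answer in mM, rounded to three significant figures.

6.87 mM

Competitive: Km,app = α·Km with α = 1 + [I]/Ki.
α = Km,app/Km = 24.6/9.35 = 2.631.
Since α = 1 + [I]/Ki, [I]/Ki = 2.631 − 1 = 1.631 and Ki = 11.2/1.631 = 6.87 mM.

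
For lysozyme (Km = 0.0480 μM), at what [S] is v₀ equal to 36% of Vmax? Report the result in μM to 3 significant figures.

v/Vmax = [S]/(Km+[S]) = 0.36, so [S] = Km·0.36/(1 − 0.36) = 0.0480 × 0.5625.
[S] = 0.0270 μM.

0.0270 μM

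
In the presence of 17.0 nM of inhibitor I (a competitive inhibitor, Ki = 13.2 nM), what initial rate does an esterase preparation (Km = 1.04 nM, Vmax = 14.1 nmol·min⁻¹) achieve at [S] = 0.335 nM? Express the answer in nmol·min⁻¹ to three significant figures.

1.74 nmol·min⁻¹

α = 1 + [I]/Ki = 1 + 17.0/13.2 = 2.288.
For a competitive inhibitor, Vmax is unchanged and the apparent Km becomes α·Km: Km,app = 2.38 nM, Vmax,app = 14.1 nmol·min⁻¹.
v = Vmax,app·[S]/(Km,app + [S]) = 14.1 × 0.335/(2.38 + 0.335) = 1.74 nmol·min⁻¹.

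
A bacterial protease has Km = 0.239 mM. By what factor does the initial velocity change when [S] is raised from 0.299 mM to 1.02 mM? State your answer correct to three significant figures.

Since Vmax cancels, v₂/v₁ = [S]₂(Km+[S]₁) / [S]₁(Km+[S]₂).
= 1.02×(0.239+0.299) / (0.299×(0.239+1.02)) = 0.5488/0.3764 = 1.46.

1.46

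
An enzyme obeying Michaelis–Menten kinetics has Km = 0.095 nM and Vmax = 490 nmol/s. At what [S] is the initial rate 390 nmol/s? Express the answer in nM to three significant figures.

The required fractional saturation is v/Vmax = 390/490 = 0.7959.
Then [S]/(Km+[S]) = 0.7959 ⇒ [S] = 0.095 × 0.7959/(1 − 0.7959) = 0.370 nM.

0.370 nM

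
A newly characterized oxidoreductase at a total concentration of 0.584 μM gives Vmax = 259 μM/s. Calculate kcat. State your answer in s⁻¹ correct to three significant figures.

kcat = Vmax/[E]total = 259 μM/s / 0.584 μM = 443 s⁻¹.

443 s⁻¹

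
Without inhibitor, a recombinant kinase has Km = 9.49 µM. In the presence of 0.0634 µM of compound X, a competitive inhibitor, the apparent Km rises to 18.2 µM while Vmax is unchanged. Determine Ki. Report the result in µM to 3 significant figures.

0.0691 µM

Competitive: Km,app = α·Km with α = 1 + [I]/Ki.
α = Km,app/Km = 18.2/9.49 = 1.918.
Ki = [I]/(α − 1) = 0.0634/0.9178 = 0.0691 µM.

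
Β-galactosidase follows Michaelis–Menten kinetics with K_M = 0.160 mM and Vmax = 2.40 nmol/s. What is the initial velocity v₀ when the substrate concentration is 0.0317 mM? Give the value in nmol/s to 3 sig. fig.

[S]/(Km+[S]) = 0.0317/0.1917 = 0.1654, the fractional saturation.
v = 0.1654 × Vmax = 0.1654 × 2.40 = 0.397 nmol/s.

0.397 nmol/s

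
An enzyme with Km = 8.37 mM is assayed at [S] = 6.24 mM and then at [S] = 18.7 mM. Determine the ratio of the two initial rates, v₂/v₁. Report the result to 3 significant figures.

Since Vmax cancels, v₂/v₁ = [S]₂(Km+[S]₁) / [S]₁(Km+[S]₂).
= 18.7×(8.37+6.24) / (6.24×(8.37+18.7)) = 273.2/168.9 = 1.62.

1.62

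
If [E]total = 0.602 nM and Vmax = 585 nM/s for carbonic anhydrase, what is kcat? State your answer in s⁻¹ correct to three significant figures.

kcat = Vmax/[E]total = 585 nM/s / 0.602 nM = 972 s⁻¹.

972 s⁻¹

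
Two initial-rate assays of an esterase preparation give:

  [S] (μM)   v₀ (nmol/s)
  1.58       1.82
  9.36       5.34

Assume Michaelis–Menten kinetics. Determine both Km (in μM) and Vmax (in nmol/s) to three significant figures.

In reciprocal form, 1/v = (Km/Vmax)·(1/[S]) + 1/Vmax. The two points give (1/[S], 1/v) = (0.6329, 0.5495) and (0.1068, 0.1873).
Slope = (0.5495 − 0.1873)/(0.6329 − 0.1068) = 0.6885; intercept = 0.5495 − 0.6885×0.6329 = 0.1137.
Vmax = 1/intercept = 8.79 nmol/s; Km = slope × Vmax = 0.6885 × 8.79 = 6.05 μM.

Km = 6.05 μM; Vmax = 8.79 nmol/s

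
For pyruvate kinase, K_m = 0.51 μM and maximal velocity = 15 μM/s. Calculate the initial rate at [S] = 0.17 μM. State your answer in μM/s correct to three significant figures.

3.75 μM/s

[S]/(Km+[S]) = 0.17/0.6800 = 0.2500, the fractional saturation.
v = 0.2500 × Vmax = 0.2500 × 15 = 3.75 μM/s.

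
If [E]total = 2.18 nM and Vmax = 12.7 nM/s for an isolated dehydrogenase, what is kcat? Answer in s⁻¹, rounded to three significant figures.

kcat = Vmax/[E]total = 12.7 nM/s / 2.18 nM = 5.83 s⁻¹.

5.83 s⁻¹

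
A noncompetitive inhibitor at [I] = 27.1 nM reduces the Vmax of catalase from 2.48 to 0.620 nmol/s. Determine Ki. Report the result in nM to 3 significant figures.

Noncompetitive: Vmax,app = Vmax/α with α = 1 + [I]/Ki.
α = Vmax/Vmax,app = 2.48/0.620 = 4.000.
Ki = [I]/(α − 1) = 27.1/3.000 = 9.03 nM.

9.03 nM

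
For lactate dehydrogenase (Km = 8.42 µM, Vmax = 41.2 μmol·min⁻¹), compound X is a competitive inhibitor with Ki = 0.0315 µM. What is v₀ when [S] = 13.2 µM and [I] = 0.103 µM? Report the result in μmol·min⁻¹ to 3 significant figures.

11.1 μmol·min⁻¹

With α = 1 + [I]/Ki = 1 + 0.103/0.0315 = 4.270, the competitive rate law is v = Vmax[S] / (αKm + [S]).
v = 41.2×13.2 / (4.270×8.42 + 13.2) = 543.8/49.15 = 11.1 μmol·min⁻¹.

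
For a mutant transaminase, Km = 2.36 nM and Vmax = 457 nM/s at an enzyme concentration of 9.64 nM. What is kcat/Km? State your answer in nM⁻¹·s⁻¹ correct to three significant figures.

20.1 nM⁻¹·s⁻¹

kcat = Vmax/[E]total = 457/9.64 = 47.4 s⁻¹.
kcat/Km = 47.4/2.36 = 20.1 nM⁻¹·s⁻¹.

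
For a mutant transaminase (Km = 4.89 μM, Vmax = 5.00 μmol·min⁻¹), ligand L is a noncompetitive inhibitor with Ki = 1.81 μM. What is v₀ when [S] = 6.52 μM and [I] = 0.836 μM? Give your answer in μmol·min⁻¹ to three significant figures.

1.95 μmol·min⁻¹

α = 1 + [I]/Ki = 1 + 0.836/1.81 = 1.462.
For a noncompetitive inhibitor, Vmax is reduced to Vmax/α while Km is unchanged: Km,app = 4.89 μM, Vmax,app = 3.42 μmol·min⁻¹.
v = Vmax,app·[S]/(Km,app + [S]) = 3.42 × 6.52/(4.89 + 6.52) = 1.95 μmol·min⁻¹.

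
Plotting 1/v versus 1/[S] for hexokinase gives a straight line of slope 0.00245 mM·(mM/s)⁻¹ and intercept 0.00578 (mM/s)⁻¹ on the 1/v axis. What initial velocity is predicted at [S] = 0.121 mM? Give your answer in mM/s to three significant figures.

38.4 mM/s

The y-intercept is 1/Vmax, so Vmax = 1/0.00578 = 173 mM/s.
The slope is Km/Vmax, so Km = 0.00245 × 173 = 0.424 mM.
Then v = 173 × 0.121/(0.424 + 0.121) = 38.4 mM/s.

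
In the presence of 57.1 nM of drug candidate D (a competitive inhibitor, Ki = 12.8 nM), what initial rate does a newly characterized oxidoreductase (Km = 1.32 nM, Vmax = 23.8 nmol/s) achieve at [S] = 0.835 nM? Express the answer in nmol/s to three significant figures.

2.47 nmol/s

α = 1 + [I]/Ki = 1 + 57.1/12.8 = 5.461.
For a competitive inhibitor, Vmax is unchanged and the apparent Km becomes α·Km: Km,app = 7.21 nM, Vmax,app = 23.8 nmol/s.
v = Vmax,app·[S]/(Km,app + [S]) = 23.8 × 0.835/(7.21 + 0.835) = 2.47 nmol/s.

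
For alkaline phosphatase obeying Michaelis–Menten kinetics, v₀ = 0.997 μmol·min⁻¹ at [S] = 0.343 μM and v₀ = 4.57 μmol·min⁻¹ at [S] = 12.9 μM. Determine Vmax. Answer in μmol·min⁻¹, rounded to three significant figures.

From v = Vmax[S]/(Km+[S]), each point gives Vmax = v(Km+[S])/[S].
Equating: 0.997(Km+0.343)/0.343 = 4.57(Km+12.9)/12.9.
2.907·Km + 0.997 = 0.3543·Km + 4.57, so (2.907 − 0.3543)·Km = 4.57 − 0.997.
Km = 3.573/2.552 = 1.40 μM; then Vmax = 0.997(1.40+0.343)/0.343 = 5.07 μmol·min⁻¹.

5.07 μmol·min⁻¹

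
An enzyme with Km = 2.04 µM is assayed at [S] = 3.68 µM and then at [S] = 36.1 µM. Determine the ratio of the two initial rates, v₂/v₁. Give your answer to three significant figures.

The fractional saturations are [S]/(Km+[S]) = 3.68/5.720 = 0.6434 and 36.1/38.14 = 0.9465.
v₂/v₁ is just their ratio: 0.9465/0.6434 = 1.47.

1.47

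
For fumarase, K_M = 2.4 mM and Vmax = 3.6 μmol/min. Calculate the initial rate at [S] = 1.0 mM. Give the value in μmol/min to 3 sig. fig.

1.06 μmol/min

[S]/(Km+[S]) = 1.0/3.400 = 0.2941, the fractional saturation.
v = 0.2941 × Vmax = 0.2941 × 3.6 = 1.06 μmol/min.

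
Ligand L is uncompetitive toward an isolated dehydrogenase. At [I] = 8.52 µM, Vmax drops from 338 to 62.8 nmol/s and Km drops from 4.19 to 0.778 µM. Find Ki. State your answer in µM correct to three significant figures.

1.94 µM

Uncompetitive: Vmax,app = Vmax/α (and Km,app = Km/α) with α = 1 + [I]/Ki.
α = Vmax/Vmax,app = 338/62.8 = 5.382.
Since α = 1 + [I]/Ki, [I]/Ki = 5.382 − 1 = 4.382 and Ki = 8.52/4.382 = 1.94 µM.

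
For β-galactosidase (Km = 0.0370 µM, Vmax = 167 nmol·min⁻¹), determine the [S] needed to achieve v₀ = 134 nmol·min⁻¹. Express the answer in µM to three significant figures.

0.150 µM

The required fractional saturation is v/Vmax = 134/167 = 0.8024.
Then [S]/(Km+[S]) = 0.8024 ⇒ [S] = 0.0370 × 0.8024/(1 − 0.8024) = 0.150 µM.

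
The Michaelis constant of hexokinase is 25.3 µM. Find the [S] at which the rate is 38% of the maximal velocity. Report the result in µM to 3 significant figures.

15.5 µM

v/Vmax = [S]/(Km+[S]) = 0.38, so [S] = Km·0.38/(1 − 0.38) = 25.3 × 0.6129.
[S] = 15.5 µM.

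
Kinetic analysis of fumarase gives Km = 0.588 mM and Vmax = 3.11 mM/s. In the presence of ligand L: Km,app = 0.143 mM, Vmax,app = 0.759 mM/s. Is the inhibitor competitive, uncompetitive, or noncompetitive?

uncompetitive

Both Km and Vmax decrease by the same factor (~4.10-fold) — characteristic of uncompetitive inhibition.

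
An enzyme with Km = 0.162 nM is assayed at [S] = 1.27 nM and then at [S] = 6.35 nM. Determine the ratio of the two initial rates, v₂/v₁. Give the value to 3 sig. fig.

The fractional saturations are [S]/(Km+[S]) = 1.27/1.432 = 0.8869 and 6.35/6.512 = 0.9751.
v₂/v₁ is just their ratio: 0.9751/0.8869 = 1.10.

1.10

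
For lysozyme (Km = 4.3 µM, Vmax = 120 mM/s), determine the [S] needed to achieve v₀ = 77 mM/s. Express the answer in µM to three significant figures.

7.70 µM

The required fractional saturation is v/Vmax = 77/120 = 0.6417.
Then [S]/(Km+[S]) = 0.6417 ⇒ [S] = 4.3 × 0.6417/(1 − 0.6417) = 7.70 µM.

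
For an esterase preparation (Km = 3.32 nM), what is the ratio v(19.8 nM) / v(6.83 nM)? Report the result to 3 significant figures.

The fractional saturations are [S]/(Km+[S]) = 6.83/10.15 = 0.6729 and 19.8/23.12 = 0.8564.
v₂/v₁ is just their ratio: 0.8564/0.6729 = 1.27.

1.27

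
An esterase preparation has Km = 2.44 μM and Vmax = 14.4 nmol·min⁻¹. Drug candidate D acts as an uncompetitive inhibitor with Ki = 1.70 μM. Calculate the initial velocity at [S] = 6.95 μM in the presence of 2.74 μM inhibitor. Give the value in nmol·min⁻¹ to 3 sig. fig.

4.86 nmol·min⁻¹

With α = 1 + [I]/Ki = 1 + 2.74/1.70 = 2.612, the uncompetitive rate law is v = (Vmax/α)·[S] / (Km/α + [S]).
v = (14.4/2.612)×6.95 / (2.44/2.612 + 6.95) = 38.32/7.884 = 4.86 nmol·min⁻¹.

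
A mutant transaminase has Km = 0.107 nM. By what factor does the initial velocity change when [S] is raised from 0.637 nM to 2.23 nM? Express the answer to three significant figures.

The fractional saturations are [S]/(Km+[S]) = 0.637/0.7440 = 0.8562 and 2.23/2.337 = 0.9542.
v₂/v₁ is just their ratio: 0.9542/0.8562 = 1.11.

1.11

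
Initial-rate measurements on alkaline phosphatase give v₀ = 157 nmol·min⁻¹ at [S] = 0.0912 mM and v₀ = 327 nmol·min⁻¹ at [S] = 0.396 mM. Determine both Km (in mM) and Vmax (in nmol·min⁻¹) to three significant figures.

In reciprocal form, 1/v = (Km/Vmax)·(1/[S]) + 1/Vmax. The two points give (1/[S], 1/v) = (10.96, 0.006369) and (2.525, 0.003058).
Slope = (0.006369 − 0.003058)/(10.96 − 2.525) = 0.0003924; intercept = 0.006369 − 0.0003924×10.96 = 0.002067.
Vmax = 1/intercept = 484 nmol·min⁻¹; Km = slope × Vmax = 0.0003924 × 484 = 0.190 mM.

Km = 0.190 mM; Vmax = 484 nmol·min⁻¹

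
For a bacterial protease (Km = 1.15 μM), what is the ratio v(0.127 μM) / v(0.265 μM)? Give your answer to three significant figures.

Since Vmax cancels, v₂/v₁ = [S]₂(Km+[S]₁) / [S]₁(Km+[S]₂).
= 0.127×(1.15+0.265) / (0.265×(1.15+0.127)) = 0.1797/0.3384 = 0.531.

0.531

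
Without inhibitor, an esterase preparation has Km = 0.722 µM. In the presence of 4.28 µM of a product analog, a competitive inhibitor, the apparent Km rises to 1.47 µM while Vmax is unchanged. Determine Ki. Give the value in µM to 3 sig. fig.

4.13 µM

Competitive: Km,app = α·Km with α = 1 + [I]/Ki.
α = Km,app/Km = 1.47/0.722 = 2.036.
Since α = 1 + [I]/Ki, [I]/Ki = 2.036 − 1 = 1.036 and Ki = 4.28/1.036 = 4.13 µM.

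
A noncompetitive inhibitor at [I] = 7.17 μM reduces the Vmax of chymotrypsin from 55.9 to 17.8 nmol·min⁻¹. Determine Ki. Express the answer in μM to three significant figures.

Noncompetitive: Vmax,app = Vmax/α with α = 1 + [I]/Ki.
α = Vmax/Vmax,app = 55.9/17.8 = 3.140.
Ki = [I]/(α − 1) = 7.17/2.140 = 3.35 μM.

3.35 μM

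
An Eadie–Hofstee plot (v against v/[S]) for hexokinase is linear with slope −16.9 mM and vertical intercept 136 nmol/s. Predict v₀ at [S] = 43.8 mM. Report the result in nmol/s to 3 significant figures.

98.1 nmol/s

In the Eadie–Hofstee form v = Vmax − Km·(v/[S]), the slope is −Km and the intercept is Vmax, so Km = 16.9 mM and Vmax = 136 nmol/s.
v = 136 × 43.8/(16.9 + 43.8) = 98.1 nmol/s.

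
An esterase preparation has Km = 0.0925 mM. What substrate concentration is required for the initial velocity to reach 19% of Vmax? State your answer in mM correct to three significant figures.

v/Vmax = [S]/(Km+[S]) = 0.19, so [S] = Km·0.19/(1 − 0.19) = 0.0925 × 0.2346.
[S] = 0.0217 mM.

0.0217 mM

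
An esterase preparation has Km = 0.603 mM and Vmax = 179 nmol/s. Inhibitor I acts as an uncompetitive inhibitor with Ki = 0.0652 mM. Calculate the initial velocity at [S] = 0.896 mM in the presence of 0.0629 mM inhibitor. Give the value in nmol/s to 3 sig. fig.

67.9 nmol/s

With α = 1 + [I]/Ki = 1 + 0.0629/0.0652 = 1.965, the uncompetitive rate law is v = (Vmax/α)·[S] / (Km/α + [S]).
v = (179/1.965)×0.896 / (0.603/1.965 + 0.896) = 81.63/1.203 = 67.9 nmol/s.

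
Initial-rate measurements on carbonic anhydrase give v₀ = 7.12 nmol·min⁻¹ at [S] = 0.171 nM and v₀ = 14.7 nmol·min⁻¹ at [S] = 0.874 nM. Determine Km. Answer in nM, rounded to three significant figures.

In reciprocal form, 1/v = (Km/Vmax)·(1/[S]) + 1/Vmax. The two points give (1/[S], 1/v) = (5.848, 0.1404) and (1.144, 0.06803).
Slope = (0.1404 − 0.06803)/(5.848 − 1.144) = 0.01540; intercept = 0.1404 − 0.01540×5.848 = 0.05041.
Vmax = 1/intercept = 19.8 nmol·min⁻¹; Km = slope × Vmax = 0.01540 × 19.8 = 0.305 nM.

0.305 nM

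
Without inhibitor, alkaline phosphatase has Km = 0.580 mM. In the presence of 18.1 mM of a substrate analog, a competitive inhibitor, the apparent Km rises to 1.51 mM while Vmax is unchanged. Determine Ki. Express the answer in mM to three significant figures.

Competitive: Km,app = α·Km with α = 1 + [I]/Ki.
α = Km,app/Km = 1.51/0.580 = 2.603.
Since α = 1 + [I]/Ki, [I]/Ki = 2.603 − 1 = 1.603 and Ki = 18.1/1.603 = 11.3 mM.

11.3 mM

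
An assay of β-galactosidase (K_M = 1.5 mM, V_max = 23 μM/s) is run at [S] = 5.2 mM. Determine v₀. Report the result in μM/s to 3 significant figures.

v = Vmax·[S]/(Km + [S]) = 23 × 5.2 / (1.5 + 5.2)
  = 119.6 / 6.700 = 17.9 μM/s.

17.9 μM/s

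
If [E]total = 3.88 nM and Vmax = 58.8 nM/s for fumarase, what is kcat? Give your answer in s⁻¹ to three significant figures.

15.2 s⁻¹

kcat = Vmax/[E]total = 58.8 nM/s / 3.88 nM = 15.2 s⁻¹.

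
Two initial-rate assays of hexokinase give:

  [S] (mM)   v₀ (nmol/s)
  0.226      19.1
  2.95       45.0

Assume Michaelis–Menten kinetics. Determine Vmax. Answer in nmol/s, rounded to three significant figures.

From v = Vmax[S]/(Km+[S]), each point gives Vmax = v(Km+[S])/[S].
Equating: 19.1(Km+0.226)/0.226 = 45.0(Km+2.95)/2.95.
84.51·Km + 19.1 = 15.25·Km + 45.0, so (84.51 − 15.25)·Km = 45.0 − 19.1.
Km = 25.90/69.26 = 0.374 mM; then Vmax = 19.1(0.374+0.226)/0.226 = 50.7 nmol/s.

50.7 nmol/s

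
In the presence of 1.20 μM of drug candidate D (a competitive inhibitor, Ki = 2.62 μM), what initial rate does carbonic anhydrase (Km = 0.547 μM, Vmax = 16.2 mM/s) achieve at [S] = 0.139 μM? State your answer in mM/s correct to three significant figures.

α = 1 + [I]/Ki = 1 + 1.20/2.62 = 1.458.
For a competitive inhibitor, Vmax is unchanged and the apparent Km becomes α·Km: Km,app = 0.798 μM, Vmax,app = 16.2 mM/s.
v = Vmax,app·[S]/(Km,app + [S]) = 16.2 × 0.139/(0.798 + 0.139) = 2.40 mM/s.

2.40 mM/s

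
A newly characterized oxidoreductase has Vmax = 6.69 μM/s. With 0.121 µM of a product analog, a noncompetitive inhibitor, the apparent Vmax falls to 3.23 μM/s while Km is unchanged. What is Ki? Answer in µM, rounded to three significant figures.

0.113 µM

Noncompetitive: Vmax,app = Vmax/α with α = 1 + [I]/Ki.
α = Vmax/Vmax,app = 6.69/3.23 = 2.071.
Since α = 1 + [I]/Ki, [I]/Ki = 2.071 − 1 = 1.071 and Ki = 0.121/1.071 = 0.113 µM.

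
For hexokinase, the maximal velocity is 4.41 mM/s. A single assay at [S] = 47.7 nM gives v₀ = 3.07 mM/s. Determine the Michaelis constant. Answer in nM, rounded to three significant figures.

From v = Vmax[S]/(Km+[S]), Km = [S](Vmax − v)/v.
Km = 47.7 × (4.41 − 3.07) / 3.07 = 63.92/3.07 = 20.8 nM.

20.8 nM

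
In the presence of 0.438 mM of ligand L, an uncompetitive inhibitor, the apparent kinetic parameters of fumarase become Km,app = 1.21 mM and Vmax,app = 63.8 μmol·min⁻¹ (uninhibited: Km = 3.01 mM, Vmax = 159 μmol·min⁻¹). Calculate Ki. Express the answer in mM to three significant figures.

Uncompetitive: Vmax,app = Vmax/α (and Km,app = Km/α) with α = 1 + [I]/Ki.
α = Vmax/Vmax,app = 159/63.8 = 2.492.
Ki = [I]/(α − 1) = 0.438/1.492 = 0.294 mM.

0.294 mM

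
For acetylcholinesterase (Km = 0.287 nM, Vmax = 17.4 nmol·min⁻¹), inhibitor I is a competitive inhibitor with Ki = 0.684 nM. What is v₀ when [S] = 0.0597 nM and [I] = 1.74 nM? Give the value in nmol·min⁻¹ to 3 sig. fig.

0.965 nmol·min⁻¹

With α = 1 + [I]/Ki = 1 + 1.74/0.684 = 3.544, the competitive rate law is v = Vmax[S] / (αKm + [S]).
v = 17.4×0.0597 / (3.544×0.287 + 0.0597) = 1.039/1.077 = 0.965 nmol·min⁻¹.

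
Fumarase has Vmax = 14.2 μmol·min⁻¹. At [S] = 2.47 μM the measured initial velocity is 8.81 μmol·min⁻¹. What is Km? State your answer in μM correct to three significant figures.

1.51 μM

v/Vmax = 8.81/14.2 = 0.6204 = [S]/(Km+[S]).
So Km + [S] = [S]/0.6204 = 3.981 μM, giving Km = 3.981 − 2.47 = 1.51 μM.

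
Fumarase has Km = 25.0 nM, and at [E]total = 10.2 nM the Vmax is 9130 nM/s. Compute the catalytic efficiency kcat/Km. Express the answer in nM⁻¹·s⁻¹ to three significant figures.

35.8 nM⁻¹·s⁻¹

kcat = Vmax/[E]total = 9130/10.2 = 895 s⁻¹.
kcat/Km = 895/25.0 = 35.8 nM⁻¹·s⁻¹.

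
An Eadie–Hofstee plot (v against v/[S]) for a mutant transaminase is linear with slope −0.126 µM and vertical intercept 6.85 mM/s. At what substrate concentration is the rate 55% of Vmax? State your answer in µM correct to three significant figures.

0.154 µM

The Eadie–Hofstee slope gives Km = 0.126 µM (slope = −Km).
v/Vmax = [S]/(Km+[S]) = 0.55 ⇒ [S] = Km·0.55/(1−0.55) = 0.126 × 1.222 = 0.154 µM.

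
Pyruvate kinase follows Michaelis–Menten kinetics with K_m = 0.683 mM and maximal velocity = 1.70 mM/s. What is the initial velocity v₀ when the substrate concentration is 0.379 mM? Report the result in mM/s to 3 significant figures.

[S]/(Km+[S]) = 0.379/1.062 = 0.3569, the fractional saturation.
v = 0.3569 × Vmax = 0.3569 × 1.70 = 0.607 mM/s.

0.607 mM/s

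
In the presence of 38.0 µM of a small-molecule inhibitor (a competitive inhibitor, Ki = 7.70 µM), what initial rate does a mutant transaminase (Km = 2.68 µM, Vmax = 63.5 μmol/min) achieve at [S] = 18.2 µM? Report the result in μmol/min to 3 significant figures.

With α = 1 + [I]/Ki = 1 + 38.0/7.70 = 5.935, the competitive rate law is v = Vmax[S] / (αKm + [S]).
v = 63.5×18.2 / (5.935×2.68 + 18.2) = 1156/34.11 = 33.9 μmol/min.

33.9 μmol/min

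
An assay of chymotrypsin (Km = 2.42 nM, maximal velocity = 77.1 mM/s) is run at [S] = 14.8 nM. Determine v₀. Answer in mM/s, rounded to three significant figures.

v = Vmax·[S]/(Km + [S]) = 77.1 × 14.8 / (2.42 + 14.8)
  = 1141 / 17.22 = 66.3 mM/s.

66.3 mM/s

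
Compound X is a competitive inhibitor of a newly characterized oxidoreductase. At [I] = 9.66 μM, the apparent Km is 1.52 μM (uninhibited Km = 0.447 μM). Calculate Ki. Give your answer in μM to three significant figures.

Competitive: Km,app = α·Km with α = 1 + [I]/Ki.
α = Km,app/Km = 1.52/0.447 = 3.400.
Since α = 1 + [I]/Ki, [I]/Ki = 3.400 − 1 = 2.400 and Ki = 9.66/2.400 = 4.02 μM.

4.02 μM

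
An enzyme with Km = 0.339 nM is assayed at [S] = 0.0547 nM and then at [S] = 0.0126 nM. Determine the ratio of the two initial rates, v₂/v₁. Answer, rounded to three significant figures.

The fractional saturations are [S]/(Km+[S]) = 0.0547/0.3937 = 0.1389 and 0.0126/0.3516 = 0.03584.
v₂/v₁ is just their ratio: 0.03584/0.1389 = 0.258.

0.258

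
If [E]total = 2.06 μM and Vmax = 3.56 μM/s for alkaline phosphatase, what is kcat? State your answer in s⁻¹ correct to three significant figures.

kcat = Vmax/[E]total = 3.56 μM/s / 2.06 μM = 1.73 s⁻¹.

1.73 s⁻¹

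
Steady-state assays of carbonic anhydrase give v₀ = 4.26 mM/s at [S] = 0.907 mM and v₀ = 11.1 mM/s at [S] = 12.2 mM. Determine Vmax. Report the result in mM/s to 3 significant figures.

From v = Vmax[S]/(Km+[S]), each point gives Vmax = v(Km+[S])/[S].
Equating: 4.26(Km+0.907)/0.907 = 11.1(Km+12.2)/12.2.
4.697·Km + 4.26 = 0.9098·Km + 11.1, so (4.697 − 0.9098)·Km = 11.1 − 4.26.
Km = 6.840/3.787 = 1.81 mM; then Vmax = 4.26(1.81+0.907)/0.907 = 12.7 mM/s.

12.7 mM/s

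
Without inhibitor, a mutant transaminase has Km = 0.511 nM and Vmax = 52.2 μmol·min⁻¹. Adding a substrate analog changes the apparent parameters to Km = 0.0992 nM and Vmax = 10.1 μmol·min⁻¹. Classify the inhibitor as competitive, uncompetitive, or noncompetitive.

Both Km and Vmax decrease by the same factor (~5.15-fold) — characteristic of uncompetitive inhibition.

uncompetitive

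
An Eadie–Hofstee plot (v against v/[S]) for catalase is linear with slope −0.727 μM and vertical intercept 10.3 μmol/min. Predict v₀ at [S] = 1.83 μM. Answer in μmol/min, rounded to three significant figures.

In the Eadie–Hofstee form v = Vmax − Km·(v/[S]), the slope is −Km and the intercept is Vmax, so Km = 0.727 μM and Vmax = 10.3 μmol/min.
v = 10.3 × 1.83/(0.727 + 1.83) = 7.37 μmol/min.

7.37 μmol/min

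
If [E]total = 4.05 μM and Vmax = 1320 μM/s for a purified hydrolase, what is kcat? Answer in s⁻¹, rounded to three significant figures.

kcat = Vmax/[E]total = 1320 μM/s / 4.05 μM = 326 s⁻¹.

326 s⁻¹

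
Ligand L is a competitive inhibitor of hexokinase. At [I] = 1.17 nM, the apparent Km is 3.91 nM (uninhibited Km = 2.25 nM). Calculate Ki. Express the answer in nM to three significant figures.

1.59 nM

Competitive: Km,app = α·Km with α = 1 + [I]/Ki.
α = Km,app/Km = 3.91/2.25 = 1.738.
Since α = 1 + [I]/Ki, [I]/Ki = 1.738 − 1 = 0.7378 and Ki = 1.17/0.7378 = 1.59 nM.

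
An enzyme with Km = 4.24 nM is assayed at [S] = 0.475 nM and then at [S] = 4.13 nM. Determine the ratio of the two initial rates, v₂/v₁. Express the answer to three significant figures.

4.90

The fractional saturations are [S]/(Km+[S]) = 0.475/4.715 = 0.1007 and 4.13/8.370 = 0.4934.
v₂/v₁ is just their ratio: 0.4934/0.1007 = 4.90.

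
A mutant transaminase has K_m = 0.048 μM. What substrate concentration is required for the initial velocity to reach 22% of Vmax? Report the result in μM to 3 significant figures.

0.0135 μM

v/Vmax = [S]/(Km+[S]) = 0.22, so [S] = Km·0.22/(1 − 0.22) = 0.048 × 0.2821.
[S] = 0.0135 μM.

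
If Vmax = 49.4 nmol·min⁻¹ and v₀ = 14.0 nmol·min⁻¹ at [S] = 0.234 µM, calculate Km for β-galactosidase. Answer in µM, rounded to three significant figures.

0.592 µM

v/Vmax = 14.0/49.4 = 0.2834 = [S]/(Km+[S]).
So Km + [S] = [S]/0.2834 = 0.8257 µM, giving Km = 0.8257 − 0.234 = 0.592 µM.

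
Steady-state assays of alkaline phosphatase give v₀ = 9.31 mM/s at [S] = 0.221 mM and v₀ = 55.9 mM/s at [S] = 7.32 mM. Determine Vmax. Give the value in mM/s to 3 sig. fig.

In reciprocal form, 1/v = (Km/Vmax)·(1/[S]) + 1/Vmax. The two points give (1/[S], 1/v) = (4.525, 0.1074) and (0.1366, 0.01789).
Slope = (0.1074 − 0.01789)/(4.525 − 0.1366) = 0.02040; intercept = 0.1074 − 0.02040×4.525 = 0.01510.
Vmax = 1/intercept = 66.2 mM/s; Km = slope × Vmax = 0.02040 × 66.2 = 1.35 mM.

66.2 mM/s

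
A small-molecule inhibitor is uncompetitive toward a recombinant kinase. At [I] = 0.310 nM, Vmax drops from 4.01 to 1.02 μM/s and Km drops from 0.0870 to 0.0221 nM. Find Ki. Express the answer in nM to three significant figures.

0.106 nM

Uncompetitive: Vmax,app = Vmax/α (and Km,app = Km/α) with α = 1 + [I]/Ki.
α = Vmax/Vmax,app = 4.01/1.02 = 3.931.
Since α = 1 + [I]/Ki, [I]/Ki = 3.931 − 1 = 2.931 and Ki = 0.310/2.931 = 0.106 nM.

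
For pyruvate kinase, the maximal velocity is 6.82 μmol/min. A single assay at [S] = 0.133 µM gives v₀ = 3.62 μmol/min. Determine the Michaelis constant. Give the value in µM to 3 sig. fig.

From v = Vmax[S]/(Km+[S]), Km = [S](Vmax − v)/v.
Km = 0.133 × (6.82 − 3.62) / 3.62 = 0.4256/3.62 = 0.118 µM.

0.118 µM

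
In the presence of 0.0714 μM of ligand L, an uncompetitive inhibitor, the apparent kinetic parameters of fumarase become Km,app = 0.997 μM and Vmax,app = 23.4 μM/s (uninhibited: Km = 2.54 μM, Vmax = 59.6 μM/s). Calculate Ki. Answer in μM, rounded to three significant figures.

Uncompetitive: Vmax,app = Vmax/α (and Km,app = Km/α) with α = 1 + [I]/Ki.
α = Vmax/Vmax,app = 59.6/23.4 = 2.547.
Since α = 1 + [I]/Ki, [I]/Ki = 2.547 − 1 = 1.547 and Ki = 0.0714/1.547 = 0.0462 μM.

0.0462 μM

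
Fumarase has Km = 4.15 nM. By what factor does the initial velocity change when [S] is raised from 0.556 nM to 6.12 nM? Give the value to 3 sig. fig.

5.04

Since Vmax cancels, v₂/v₁ = [S]₂(Km+[S]₁) / [S]₁(Km+[S]₂).
= 6.12×(4.15+0.556) / (0.556×(4.15+6.12)) = 28.80/5.710 = 5.04.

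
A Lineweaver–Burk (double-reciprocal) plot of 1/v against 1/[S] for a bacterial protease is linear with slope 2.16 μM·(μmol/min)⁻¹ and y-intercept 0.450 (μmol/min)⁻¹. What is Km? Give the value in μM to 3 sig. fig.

4.80 μM

y-intercept = 1/Vmax ⇒ Vmax = 2.22 μmol/min; slope = Km/Vmax ⇒ Km = slope × Vmax.
Km = 2.16 × 2.22 = 4.80 μM.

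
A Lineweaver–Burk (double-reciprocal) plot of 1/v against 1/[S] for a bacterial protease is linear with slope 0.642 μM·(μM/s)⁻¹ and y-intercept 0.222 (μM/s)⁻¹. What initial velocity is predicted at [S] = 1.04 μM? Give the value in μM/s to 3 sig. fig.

The y-intercept is 1/Vmax, so Vmax = 1/0.222 = 4.50 μM/s.
The slope is Km/Vmax, so Km = 0.642 × 4.50 = 2.89 μM.
Then v = 4.50 × 1.04/(2.89 + 1.04) = 1.19 μM/s.

1.19 μM/s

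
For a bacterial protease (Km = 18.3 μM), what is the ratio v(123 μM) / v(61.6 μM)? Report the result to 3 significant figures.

1.13

Since Vmax cancels, v₂/v₁ = [S]₂(Km+[S]₁) / [S]₁(Km+[S]₂).
= 123×(18.3+61.6) / (61.6×(18.3+123)) = 9828/8704 = 1.13.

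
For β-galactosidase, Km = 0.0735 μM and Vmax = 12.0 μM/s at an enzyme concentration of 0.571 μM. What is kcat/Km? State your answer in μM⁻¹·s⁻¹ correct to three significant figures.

kcat = Vmax/[E]total = 12.0/0.571 = 21.0 s⁻¹.
kcat/Km = 21.0/0.0735 = 286 μM⁻¹·s⁻¹.

286 μM⁻¹·s⁻¹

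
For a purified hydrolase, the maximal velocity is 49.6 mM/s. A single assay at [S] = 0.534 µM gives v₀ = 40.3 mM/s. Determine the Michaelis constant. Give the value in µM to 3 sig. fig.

v/Vmax = 40.3/49.6 = 0.8125 = [S]/(Km+[S]).
So Km + [S] = [S]/0.8125 = 0.6572 µM, giving Km = 0.6572 − 0.534 = 0.123 µM.

0.123 µM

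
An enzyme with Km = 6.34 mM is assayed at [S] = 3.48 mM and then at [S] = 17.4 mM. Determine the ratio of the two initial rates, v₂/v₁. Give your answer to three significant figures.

The fractional saturations are [S]/(Km+[S]) = 3.48/9.820 = 0.3544 and 17.4/23.74 = 0.7329.
v₂/v₁ is just their ratio: 0.7329/0.3544 = 2.07.

2.07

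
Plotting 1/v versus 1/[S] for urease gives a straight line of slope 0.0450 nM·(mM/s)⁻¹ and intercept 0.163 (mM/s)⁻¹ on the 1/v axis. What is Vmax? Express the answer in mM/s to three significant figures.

The y-intercept of a Lineweaver–Burk plot equals 1/Vmax, so Vmax = 1/0.163 = 6.13 mM/s.

6.13 mM/s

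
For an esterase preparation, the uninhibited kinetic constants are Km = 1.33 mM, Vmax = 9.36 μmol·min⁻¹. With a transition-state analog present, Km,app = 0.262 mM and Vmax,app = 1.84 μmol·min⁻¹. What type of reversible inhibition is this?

uncompetitive

Both Km and Vmax decrease by the same factor (~5.08-fold) — characteristic of uncompetitive inhibition.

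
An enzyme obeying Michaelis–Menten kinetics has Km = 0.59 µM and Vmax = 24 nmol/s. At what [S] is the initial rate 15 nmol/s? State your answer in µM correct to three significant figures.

Rearranging v = Vmax[S]/(Km+[S]) gives [S] = Km·v/(Vmax − v).
[S] = 0.59 × 15 / (24 − 15) = 8.850/9.000 = 0.983 µM.

0.983 µM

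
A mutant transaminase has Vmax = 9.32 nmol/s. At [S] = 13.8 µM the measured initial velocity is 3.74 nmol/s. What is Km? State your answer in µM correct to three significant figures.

20.6 µM

v/Vmax = 3.74/9.32 = 0.4013 = [S]/(Km+[S]).
So Km + [S] = [S]/0.4013 = 34.39 µM, giving Km = 34.39 − 13.8 = 20.6 µM.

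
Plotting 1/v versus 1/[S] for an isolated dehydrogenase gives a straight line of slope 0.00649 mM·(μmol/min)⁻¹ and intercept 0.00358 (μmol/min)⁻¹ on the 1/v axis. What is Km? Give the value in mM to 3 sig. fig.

1.81 mM

y-intercept = 1/Vmax ⇒ Vmax = 279 μmol/min; slope = Km/Vmax ⇒ Km = slope × Vmax.
Km = 0.00649 × 279 = 1.81 mM.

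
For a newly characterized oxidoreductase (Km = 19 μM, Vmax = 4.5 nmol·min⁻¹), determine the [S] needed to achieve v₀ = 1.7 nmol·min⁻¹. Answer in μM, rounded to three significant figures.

11.5 μM

The required fractional saturation is v/Vmax = 1.7/4.5 = 0.3778.
Then [S]/(Km+[S]) = 0.3778 ⇒ [S] = 19 × 0.3778/(1 − 0.3778) = 11.5 μM.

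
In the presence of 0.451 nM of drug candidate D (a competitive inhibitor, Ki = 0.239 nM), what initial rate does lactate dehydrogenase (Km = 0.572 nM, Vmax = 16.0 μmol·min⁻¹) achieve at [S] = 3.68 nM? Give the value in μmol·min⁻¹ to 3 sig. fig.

α = 1 + [I]/Ki = 1 + 0.451/0.239 = 2.887.
For a competitive inhibitor, Vmax is unchanged and the apparent Km becomes α·Km: Km,app = 1.65 nM, Vmax,app = 16.0 μmol·min⁻¹.
v = Vmax,app·[S]/(Km,app + [S]) = 16.0 × 3.68/(1.65 + 3.68) = 11.0 μmol·min⁻¹.

11.0 μmol·min⁻¹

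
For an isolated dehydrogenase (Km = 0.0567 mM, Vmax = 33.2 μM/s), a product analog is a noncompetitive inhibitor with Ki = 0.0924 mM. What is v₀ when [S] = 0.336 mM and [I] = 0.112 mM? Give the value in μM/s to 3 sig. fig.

12.8 μM/s

With α = 1 + [I]/Ki = 1 + 0.112/0.0924 = 2.212, the noncompetitive rate law is v = (Vmax/α)·[S] / (Km + [S]).
v = (33.2/2.212)×0.336 / (0.0567 + 0.336) = 5.043/0.3927 = 12.8 μM/s.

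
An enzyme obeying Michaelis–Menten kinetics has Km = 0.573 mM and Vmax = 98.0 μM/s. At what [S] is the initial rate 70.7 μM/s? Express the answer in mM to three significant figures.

Rearranging v = Vmax[S]/(Km+[S]) gives [S] = Km·v/(Vmax − v).
[S] = 0.573 × 70.7 / (98.0 − 70.7) = 40.51/27.30 = 1.48 mM.

1.48 mM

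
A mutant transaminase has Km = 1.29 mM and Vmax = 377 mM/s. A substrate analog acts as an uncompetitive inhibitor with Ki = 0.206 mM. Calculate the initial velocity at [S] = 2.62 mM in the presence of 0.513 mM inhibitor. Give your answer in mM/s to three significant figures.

α = 1 + [I]/Ki = 1 + 0.513/0.206 = 3.490.
For an uncompetitive inhibitor, both parameters are divided by α, giving Vmax/α and Km/α: Km,app = 0.370 mM, Vmax,app = 108 mM/s.
v = Vmax,app·[S]/(Km,app + [S]) = 108 × 2.62/(0.370 + 2.62) = 94.7 mM/s.

94.7 mM/s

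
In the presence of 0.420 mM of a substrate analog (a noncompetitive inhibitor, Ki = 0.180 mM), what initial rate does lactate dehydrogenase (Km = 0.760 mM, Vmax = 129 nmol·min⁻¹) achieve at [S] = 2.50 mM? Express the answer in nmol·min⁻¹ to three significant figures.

29.7 nmol·min⁻¹

α = 1 + [I]/Ki = 1 + 0.420/0.180 = 3.333.
For a noncompetitive inhibitor, Vmax is reduced to Vmax/α while Km is unchanged: Km,app = 0.760 mM, Vmax,app = 38.7 nmol·min⁻¹.
v = Vmax,app·[S]/(Km,app + [S]) = 38.7 × 2.50/(0.760 + 2.50) = 29.7 nmol·min⁻¹.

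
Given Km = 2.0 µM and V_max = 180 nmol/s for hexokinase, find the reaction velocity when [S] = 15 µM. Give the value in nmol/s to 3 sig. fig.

v = Vmax·[S]/(Km + [S]) = 180 × 15 / (2.0 + 15)
  = 2700 / 17.00 = 159 nmol/s.

159 nmol/s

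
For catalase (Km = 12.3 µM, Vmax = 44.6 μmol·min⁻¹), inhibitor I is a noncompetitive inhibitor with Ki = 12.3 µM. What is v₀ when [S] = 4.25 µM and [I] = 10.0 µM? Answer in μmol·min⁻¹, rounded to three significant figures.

6.32 μmol·min⁻¹

With α = 1 + [I]/Ki = 1 + 10.0/12.3 = 1.813, the noncompetitive rate law is v = (Vmax/α)·[S] / (Km + [S]).
v = (44.6/1.813)×4.25 / (12.3 + 4.25) = 104.6/16.55 = 6.32 μmol·min⁻¹.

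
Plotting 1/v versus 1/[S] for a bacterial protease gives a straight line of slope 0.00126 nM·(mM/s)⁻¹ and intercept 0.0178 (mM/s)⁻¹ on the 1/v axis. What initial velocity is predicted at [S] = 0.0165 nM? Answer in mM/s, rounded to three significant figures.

The y-intercept is 1/Vmax, so Vmax = 1/0.0178 = 56.2 mM/s.
The slope is Km/Vmax, so Km = 0.00126 × 56.2 = 0.0708 nM.
Then v = 56.2 × 0.0165/(0.0708 + 0.0165) = 10.6 mM/s.

10.6 mM/s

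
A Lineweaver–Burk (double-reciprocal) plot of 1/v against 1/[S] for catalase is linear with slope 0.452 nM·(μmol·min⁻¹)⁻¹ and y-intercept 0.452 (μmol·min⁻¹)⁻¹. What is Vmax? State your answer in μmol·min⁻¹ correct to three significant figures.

2.21 μmol·min⁻¹

The y-intercept of a Lineweaver–Burk plot equals 1/Vmax, so Vmax = 1/0.452 = 2.21 μmol·min⁻¹.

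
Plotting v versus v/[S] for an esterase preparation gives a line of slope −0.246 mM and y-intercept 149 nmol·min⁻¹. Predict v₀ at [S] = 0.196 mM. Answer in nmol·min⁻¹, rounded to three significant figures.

66.1 nmol·min⁻¹

In the Eadie–Hofstee form v = Vmax − Km·(v/[S]), the slope is −Km and the intercept is Vmax, so Km = 0.246 mM and Vmax = 149 nmol·min⁻¹.
v = 149 × 0.196/(0.246 + 0.196) = 66.1 nmol·min⁻¹.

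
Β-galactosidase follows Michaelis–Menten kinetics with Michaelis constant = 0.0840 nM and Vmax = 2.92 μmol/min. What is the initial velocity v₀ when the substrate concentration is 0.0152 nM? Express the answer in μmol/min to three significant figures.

[S]/(Km+[S]) = 0.0152/0.09920 = 0.1532, the fractional saturation.
v = 0.1532 × Vmax = 0.1532 × 2.92 = 0.447 μmol/min.

0.447 μmol/min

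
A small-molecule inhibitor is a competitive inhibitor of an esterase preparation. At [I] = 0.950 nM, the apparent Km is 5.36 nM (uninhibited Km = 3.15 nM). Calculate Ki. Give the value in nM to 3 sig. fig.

1.35 nM

Competitive: Km,app = α·Km with α = 1 + [I]/Ki.
α = Km,app/Km = 5.36/3.15 = 1.702.
Since α = 1 + [I]/Ki, [I]/Ki = 1.702 − 1 = 0.7016 and Ki = 0.950/0.7016 = 1.35 nM.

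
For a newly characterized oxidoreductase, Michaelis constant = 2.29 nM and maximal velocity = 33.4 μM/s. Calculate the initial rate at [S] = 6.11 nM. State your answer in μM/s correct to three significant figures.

24.3 μM/s

[S]/(Km+[S]) = 6.11/8.400 = 0.7274, the fractional saturation.
v = 0.7274 × Vmax = 0.7274 × 33.4 = 24.3 μM/s.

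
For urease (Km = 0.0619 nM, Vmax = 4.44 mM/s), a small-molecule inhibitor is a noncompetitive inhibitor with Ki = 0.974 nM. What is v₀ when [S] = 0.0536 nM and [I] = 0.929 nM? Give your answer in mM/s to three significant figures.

1.05 mM/s

α = 1 + [I]/Ki = 1 + 0.929/0.974 = 1.954.
For a noncompetitive inhibitor, Vmax is reduced to Vmax/α while Km is unchanged: Km,app = 0.0619 nM, Vmax,app = 2.27 mM/s.
v = Vmax,app·[S]/(Km,app + [S]) = 2.27 × 0.0536/(0.0619 + 0.0536) = 1.05 mM/s.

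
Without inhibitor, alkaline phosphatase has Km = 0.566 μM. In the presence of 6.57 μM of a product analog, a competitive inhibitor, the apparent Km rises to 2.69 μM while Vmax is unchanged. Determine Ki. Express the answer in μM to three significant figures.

Competitive: Km,app = α·Km with α = 1 + [I]/Ki.
α = Km,app/Km = 2.69/0.566 = 4.753.
Since α = 1 + [I]/Ki, [I]/Ki = 4.753 − 1 = 3.753 and Ki = 6.57/3.753 = 1.75 μM.

1.75 μM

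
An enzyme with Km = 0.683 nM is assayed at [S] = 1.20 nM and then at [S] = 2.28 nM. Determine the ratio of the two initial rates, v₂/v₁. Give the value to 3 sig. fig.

1.21

Since Vmax cancels, v₂/v₁ = [S]₂(Km+[S]₁) / [S]₁(Km+[S]₂).
= 2.28×(0.683+1.20) / (1.20×(0.683+2.28)) = 4.293/3.556 = 1.21.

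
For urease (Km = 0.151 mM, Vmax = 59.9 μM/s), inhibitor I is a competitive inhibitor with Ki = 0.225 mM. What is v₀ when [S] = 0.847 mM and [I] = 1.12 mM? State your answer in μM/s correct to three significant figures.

29.0 μM/s

α = 1 + [I]/Ki = 1 + 1.12/0.225 = 5.978.
For a competitive inhibitor, Vmax is unchanged and the apparent Km becomes α·Km: Km,app = 0.903 mM, Vmax,app = 59.9 μM/s.
v = Vmax,app·[S]/(Km,app + [S]) = 59.9 × 0.847/(0.903 + 0.847) = 29.0 μM/s.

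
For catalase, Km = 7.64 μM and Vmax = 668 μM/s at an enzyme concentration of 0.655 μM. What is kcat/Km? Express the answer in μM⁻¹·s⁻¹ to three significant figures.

133 μM⁻¹·s⁻¹

kcat = Vmax/[E]total = 668/0.655 = 1020 s⁻¹.
kcat/Km = 1020/7.64 = 133 μM⁻¹·s⁻¹.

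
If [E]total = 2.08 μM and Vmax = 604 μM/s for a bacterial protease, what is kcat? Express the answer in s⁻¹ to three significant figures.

290 s⁻¹

kcat = Vmax/[E]total = 604 μM/s / 2.08 μM = 290 s⁻¹.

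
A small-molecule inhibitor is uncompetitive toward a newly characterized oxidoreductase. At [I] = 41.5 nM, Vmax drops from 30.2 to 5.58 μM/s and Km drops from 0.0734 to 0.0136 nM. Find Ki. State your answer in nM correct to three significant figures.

9.41 nM

Uncompetitive: Vmax,app = Vmax/α (and Km,app = Km/α) with α = 1 + [I]/Ki.
α = Vmax/Vmax,app = 30.2/5.58 = 5.412.
Ki = [I]/(α − 1) = 41.5/4.412 = 9.41 nM.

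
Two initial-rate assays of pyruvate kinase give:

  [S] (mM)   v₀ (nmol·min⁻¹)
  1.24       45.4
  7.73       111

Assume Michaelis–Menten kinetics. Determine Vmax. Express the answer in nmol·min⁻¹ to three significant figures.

153 nmol·min⁻¹

In reciprocal form, 1/v = (Km/Vmax)·(1/[S]) + 1/Vmax. The two points give (1/[S], 1/v) = (0.8065, 0.02203) and (0.1294, 0.009009).
Slope = (0.02203 − 0.009009)/(0.8065 − 0.1294) = 0.01923; intercept = 0.02203 − 0.01923×0.8065 = 0.006522.
Vmax = 1/intercept = 153 nmol·min⁻¹; Km = slope × Vmax = 0.01923 × 153 = 2.95 mM.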